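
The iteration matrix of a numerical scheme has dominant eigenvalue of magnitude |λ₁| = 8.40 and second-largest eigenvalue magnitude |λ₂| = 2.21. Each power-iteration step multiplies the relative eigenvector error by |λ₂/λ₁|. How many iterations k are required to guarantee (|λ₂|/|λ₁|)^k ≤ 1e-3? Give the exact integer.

6

|λ₂/λ₁| = 2.21/8.40 = 0.26310
Need k ≥ ln(1e-3) / ln(0.26310) = -6.9078 / -1.3352 ≈ 5.173
Smallest integer k satisfying the bound: 6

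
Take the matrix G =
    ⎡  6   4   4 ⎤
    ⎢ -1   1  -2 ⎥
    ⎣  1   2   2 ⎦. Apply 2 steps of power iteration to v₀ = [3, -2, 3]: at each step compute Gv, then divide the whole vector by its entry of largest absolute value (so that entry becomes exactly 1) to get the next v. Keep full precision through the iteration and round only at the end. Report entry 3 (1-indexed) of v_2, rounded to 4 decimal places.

Gv0 = (22.00000, -11.00000, 5.00000); divide by 22.00000 → v1 = (1.00000, -0.50000, 0.22727)
Gv1 = (4.90909, -1.95455, 0.45455); divide by 4.90909 → v2 = (1.00000, -0.39815, 0.09259)
Requested entry of v2: 10/108 = 0.0926

0.0926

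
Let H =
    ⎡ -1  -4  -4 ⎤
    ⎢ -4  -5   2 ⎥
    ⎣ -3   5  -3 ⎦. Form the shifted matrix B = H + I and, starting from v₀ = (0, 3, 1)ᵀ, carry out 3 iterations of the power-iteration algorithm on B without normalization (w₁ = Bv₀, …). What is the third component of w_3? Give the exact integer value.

B = H + I has rows (0, -4, -4); (-4, -4, 2); (-3, 5, -2)
w1 = Bv₀ = (-16, -10, 13)
w2 = Bw1 = (-12, 130, -28)
w3 = Bw2 = (-408, -528, 742)
Requested component of w3: 742

742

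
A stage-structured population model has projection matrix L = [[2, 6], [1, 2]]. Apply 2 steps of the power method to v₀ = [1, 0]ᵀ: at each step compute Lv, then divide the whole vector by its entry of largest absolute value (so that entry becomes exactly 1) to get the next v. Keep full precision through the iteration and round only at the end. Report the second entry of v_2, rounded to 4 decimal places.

Lv0 = (2.00000, 1.00000); divide by 2.00000 → v1 = (1.00000, 0.50000)
Lv1 = (5.00000, 2.00000); divide by 5.00000 → v2 = (1.00000, 0.40000)
Requested entry of v2: 4/10 = 0.4000

0.4000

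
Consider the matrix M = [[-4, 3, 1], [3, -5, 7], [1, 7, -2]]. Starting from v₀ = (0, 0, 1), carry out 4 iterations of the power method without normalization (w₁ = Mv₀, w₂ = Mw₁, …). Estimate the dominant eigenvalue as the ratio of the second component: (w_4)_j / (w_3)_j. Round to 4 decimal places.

-10.1103

w1 = Mv₀ = (1, 7, -2)
w2 = Mw1 = (15, -46, 54)
w3 = Mw2 = (-144, 653, -415)
w4 = Mw3 = (2120, -6602, 5257)
Ratio at component: -6602 / 653 = -10.1103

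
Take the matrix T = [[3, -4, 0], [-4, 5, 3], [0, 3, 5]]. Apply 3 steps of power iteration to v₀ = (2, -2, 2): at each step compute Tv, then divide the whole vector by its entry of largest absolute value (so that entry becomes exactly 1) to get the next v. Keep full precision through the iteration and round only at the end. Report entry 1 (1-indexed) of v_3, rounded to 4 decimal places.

-0.7392

Tv0 = (14.00000, -12.00000, 4.00000); divide by 14.00000 → v1 = (1.00000, -0.85714, 0.28571)
Tv1 = (6.42857, -7.42857, -1.14286); divide by -7.42857 → v2 = (-0.86538, 1.00000, 0.15385)
Tv2 = (-6.59615, 8.92308, 3.76923); divide by 8.92308 → v3 = (-0.73922, 1.00000, 0.42241)
Requested entry of v3: 686/-928 = -0.7392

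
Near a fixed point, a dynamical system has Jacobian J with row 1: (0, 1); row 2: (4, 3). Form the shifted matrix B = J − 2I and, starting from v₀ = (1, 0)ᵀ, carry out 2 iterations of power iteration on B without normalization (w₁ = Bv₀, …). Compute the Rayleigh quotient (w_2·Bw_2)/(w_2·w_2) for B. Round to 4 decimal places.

B = J − 2I has rows (-2, 1); (4, 1)
w1 = Bv₀ = (-2, 4)
w2 = Bw1 = (8, -4)
Bw2 = (-20, 28)
w2·Bw2 = -272; w2·w2 = 80; μ ≈ -272/80 = -3.4000

μ ≈ -3.4000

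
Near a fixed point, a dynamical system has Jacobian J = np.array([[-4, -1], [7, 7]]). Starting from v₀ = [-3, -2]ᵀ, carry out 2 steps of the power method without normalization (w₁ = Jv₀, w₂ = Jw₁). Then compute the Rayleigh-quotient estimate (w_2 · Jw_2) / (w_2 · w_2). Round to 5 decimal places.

w1 = Jv₀ = ((-4)·(-3) + (-1)·(-2); 7·(-3) + 7·(-2)) = (14, -35)
w2 = Jw1 = ((-4)·14 + (-1)·(-35); 7·14 + 7·(-35)) = (-21, -147)
Jw2 = (231, -1176)
w2·Jw2 = (-21)·231 + (-147)·(-1176) = 168021; w2·w2 = (-21)·(-21) + (-147)·(-147) = 22050
λ ≈ 168021/22050 = 7.62000

7.62000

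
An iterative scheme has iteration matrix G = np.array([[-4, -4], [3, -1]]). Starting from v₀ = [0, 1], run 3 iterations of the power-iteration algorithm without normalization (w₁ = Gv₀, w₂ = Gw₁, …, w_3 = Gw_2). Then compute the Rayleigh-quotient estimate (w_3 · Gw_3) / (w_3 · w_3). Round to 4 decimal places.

w1 = Gv₀ = (-4, -1)
w2 = Gw1 = (20, -11)
w3 = Gw2 = (-36, 71)
Gw3 = (-140, -179)
w3·Gw3 = (-36)·(-140) + 71·(-179) = -7669; w3·w3 = (-36)·(-36) + 71·71 = 6337
λ ≈ -7669/6337 = -1.2102

-1.2102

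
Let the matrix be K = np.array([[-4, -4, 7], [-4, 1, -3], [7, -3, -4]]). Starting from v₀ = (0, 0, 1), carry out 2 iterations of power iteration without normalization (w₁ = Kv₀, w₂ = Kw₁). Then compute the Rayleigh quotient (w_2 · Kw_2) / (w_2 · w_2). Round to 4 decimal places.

w1 = Kv₀ = ((-4)·0 + (-4)·0 + 7·1; (-4)·0 + 1·0 + (-3)·1; 7·0 + (-3)·0 + (-4)·1) = (7, -3, -4)
w2 = Kw1 = ((-4)·7 + (-4)·(-3) + 7·(-4); (-4)·7 + 1·(-3) + (-3)·(-4); 7·7 + (-3)·(-3) + (-4)·(-4)) = (-44, -19, 74)
Kw2 = (770, -65, -547)
w2·Kw2 = (-44)·770 + (-19)·(-65) + 74·(-547) = -73123; w2·w2 = (-44)·(-44) + (-19)·(-19) + 74·74 = 7773
λ ≈ -73123/7773 = -9.4073

λ ≈ -9.4073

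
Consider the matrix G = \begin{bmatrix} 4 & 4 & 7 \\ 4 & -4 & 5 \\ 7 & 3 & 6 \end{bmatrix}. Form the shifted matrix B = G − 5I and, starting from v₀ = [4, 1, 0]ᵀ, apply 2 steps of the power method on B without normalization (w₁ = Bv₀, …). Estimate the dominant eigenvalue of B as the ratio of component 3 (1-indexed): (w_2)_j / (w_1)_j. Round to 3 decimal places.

B = G − 5I has rows (-1, 4, 7); (4, -9, 5); (7, 3, 1)
w1 = Bv₀ = (0, 7, 31)
w2 = Bw1 = (245, 92, 52)
Ratio: 52/31 = 1.677

μ ≈ 1.677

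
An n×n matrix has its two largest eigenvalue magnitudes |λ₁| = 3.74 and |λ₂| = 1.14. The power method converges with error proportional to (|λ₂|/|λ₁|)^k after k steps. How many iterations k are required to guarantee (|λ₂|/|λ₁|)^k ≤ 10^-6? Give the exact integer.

|λ₂/λ₁| = 1.14/3.74 = 0.30481
Need k ≥ ln(10^-6) / ln(0.30481) = -13.8155 / -1.1881 ≈ 11.629
Smallest integer k satisfying the bound: 12

12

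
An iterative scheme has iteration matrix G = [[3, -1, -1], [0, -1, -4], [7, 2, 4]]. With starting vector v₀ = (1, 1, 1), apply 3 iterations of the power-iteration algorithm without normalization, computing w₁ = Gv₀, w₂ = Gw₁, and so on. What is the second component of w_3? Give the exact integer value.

w1 = Gv₀ = (3·1 + (-1)·1 + (-1)·1; 0·1 + (-1)·1 + (-4)·1; 7·1 + 2·1 + 4·1) = (1, -5, 13)
w2 = Gw1 = (3·1 + (-1)·(-5) + (-1)·13; 0·1 + (-1)·(-5) + (-4)·13; 7·1 + 2·(-5) + 4·13) = (-5, -47, 49)
w3 = Gw2 = (-17, -149, 67)
The requested component of w3 is -149.

-149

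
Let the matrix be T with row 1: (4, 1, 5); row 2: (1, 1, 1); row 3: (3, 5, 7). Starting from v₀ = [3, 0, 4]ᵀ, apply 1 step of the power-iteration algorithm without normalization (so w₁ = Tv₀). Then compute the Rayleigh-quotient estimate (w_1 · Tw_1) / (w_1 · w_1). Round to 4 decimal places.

λ ≈ 10.3202

w1 = Tv₀ = (4·3 + 1·0 + 5·4; 1·3 + 1·0 + 1·4; 3·3 + 5·0 + 7·4) = (32, 7, 37)
Tw1 = (320, 76, 390)
w1·Tw1 = 32·320 + 7·76 + 37·390 = 25202; w1·w1 = 32·32 + 7·7 + 37·37 = 2442
λ ≈ 25202/2442 = 10.3202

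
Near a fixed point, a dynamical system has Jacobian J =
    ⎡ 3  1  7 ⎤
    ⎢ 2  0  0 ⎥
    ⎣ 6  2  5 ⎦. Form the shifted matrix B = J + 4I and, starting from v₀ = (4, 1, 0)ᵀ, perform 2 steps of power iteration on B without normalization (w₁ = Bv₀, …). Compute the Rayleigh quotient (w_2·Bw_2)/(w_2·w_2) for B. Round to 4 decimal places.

B = J + 4I has rows (7, 1, 7); (2, 4, 0); (6, 2, 9)
w1 = Bv₀ = (29, 12, 26)
w2 = Bw1 = (397, 106, 432)
Bw2 = (5909, 1218, 6482)
w2·Bw2 = 5275205; w2·w2 = 355469; μ ≈ 5275205/355469 = 14.8401

μ ≈ 14.8401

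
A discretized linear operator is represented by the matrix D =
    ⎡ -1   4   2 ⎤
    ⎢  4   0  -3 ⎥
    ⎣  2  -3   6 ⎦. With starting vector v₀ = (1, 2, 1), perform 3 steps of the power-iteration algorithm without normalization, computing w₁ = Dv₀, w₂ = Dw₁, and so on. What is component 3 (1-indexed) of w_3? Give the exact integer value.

w1 = Dv₀ = ((-1)·1 + 4·2 + 2·1; 4·1 + 0·2 + (-3)·1; 2·1 + (-3)·2 + 6·1) = (9, 1, 2)
w2 = Dw1 = ((-1)·9 + 4·1 + 2·2; 4·9 + 0·1 + (-3)·2; 2·9 + (-3)·1 + 6·2) = (-1, 30, 27)
w3 = Dw2 = (175, -85, 70)
The requested component of w3 is 70.

70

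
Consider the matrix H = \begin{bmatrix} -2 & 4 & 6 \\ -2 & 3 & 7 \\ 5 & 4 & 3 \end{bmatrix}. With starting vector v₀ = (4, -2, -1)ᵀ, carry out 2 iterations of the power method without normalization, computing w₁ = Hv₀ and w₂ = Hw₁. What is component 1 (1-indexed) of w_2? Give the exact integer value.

w1 = Hv₀ = ((-2)·4 + 4·(-2) + 6·(-1); (-2)·4 + 3·(-2) + 7·(-1); 5·4 + 4·(-2) + 3·(-1)) = (-22, -21, 9)
w2 = Hw1 = ((-2)·(-22) + 4·(-21) + 6·9; (-2)·(-22) + 3·(-21) + 7·9; 5·(-22) + 4·(-21) + 3·9) = (14, 44, -167)
The requested component of w2 is 14.

14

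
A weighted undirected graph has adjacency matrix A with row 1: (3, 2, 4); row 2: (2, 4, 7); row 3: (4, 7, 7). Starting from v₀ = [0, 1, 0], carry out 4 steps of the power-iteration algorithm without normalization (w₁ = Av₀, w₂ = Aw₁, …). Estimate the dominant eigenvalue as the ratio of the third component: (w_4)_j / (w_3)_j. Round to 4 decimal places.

w1 = Av₀ = (3·0 + 2·1 + 4·0; 2·0 + 4·1 + 7·0; 4·0 + 7·1 + 7·0) = (2, 4, 7)
w2 = Aw1 = (3·2 + 2·4 + 4·7; 2·2 + 4·4 + 7·7; 4·2 + 7·4 + 7·7) = (42, 69, 85)
w3 = Aw2 = (604, 955, 1246)
w4 = Aw3 = (8706, 13750, 17823)
Ratio at component: 17823 / 1246 = 14.3042

14.3042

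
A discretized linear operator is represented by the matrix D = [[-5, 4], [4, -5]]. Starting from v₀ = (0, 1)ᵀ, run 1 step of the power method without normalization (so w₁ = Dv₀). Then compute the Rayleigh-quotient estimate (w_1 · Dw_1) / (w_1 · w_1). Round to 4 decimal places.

w1 = Dv₀ = (4, -5)
Dw1 = (-40, 41)
w1·Dw1 = 4·(-40) + (-5)·41 = -365; w1·w1 = 4·4 + (-5)·(-5) = 41
λ ≈ -365/41 = -8.9024

λ ≈ -8.9024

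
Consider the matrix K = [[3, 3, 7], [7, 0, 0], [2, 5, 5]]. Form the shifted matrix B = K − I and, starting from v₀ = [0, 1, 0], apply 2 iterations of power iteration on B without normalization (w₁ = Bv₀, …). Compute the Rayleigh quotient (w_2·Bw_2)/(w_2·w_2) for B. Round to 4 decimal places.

B = K − I has rows (2, 3, 7); (7, -1, 0); (2, 5, 4)
w1 = Bv₀ = (2·0 + 3·1 + 7·0; 7·0 + (-1)·1 + 0·0; 2·0 + 5·1 + 4·0) = (3, -1, 5)
w2 = Bw1 = (2·3 + 3·(-1) + 7·5; 7·3 + (-1)·(-1) + 0·5; 2·3 + 5·(-1) + 4·5) = (38, 22, 21)
Bw2 = (289, 244, 270)
w2·Bw2 = 22020; w2·w2 = 2369; μ ≈ 22020/2369 = 9.2951

9.2951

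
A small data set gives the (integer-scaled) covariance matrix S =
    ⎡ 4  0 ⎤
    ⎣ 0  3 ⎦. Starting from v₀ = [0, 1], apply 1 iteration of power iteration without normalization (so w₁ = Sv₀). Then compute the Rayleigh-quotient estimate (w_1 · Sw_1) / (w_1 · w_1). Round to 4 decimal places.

3.0000

w1 = Sv₀ = (0, 3)
Sw1 = (0, 9)
w1·Sw1 = 0·0 + 3·9 = 27; w1·w1 = 0·0 + 3·3 = 9
λ ≈ 27/9 = 3.0000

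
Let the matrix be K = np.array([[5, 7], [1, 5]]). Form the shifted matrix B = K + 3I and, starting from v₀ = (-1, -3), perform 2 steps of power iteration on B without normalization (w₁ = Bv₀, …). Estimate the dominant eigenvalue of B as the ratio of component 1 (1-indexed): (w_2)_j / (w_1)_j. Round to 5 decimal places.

μ ≈ 14.03448

B = K + 3I has rows (8, 7); (1, 8)
w1 = Bv₀ = (-29, -25)
w2 = Bw1 = (-407, -229)
Ratio: -407/-29 = 14.03448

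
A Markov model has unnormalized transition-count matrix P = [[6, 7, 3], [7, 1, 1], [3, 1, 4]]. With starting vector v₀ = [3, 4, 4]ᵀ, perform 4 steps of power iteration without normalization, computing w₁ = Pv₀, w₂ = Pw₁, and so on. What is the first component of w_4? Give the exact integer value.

95903

w1 = Pv₀ = (6·3 + 7·4 + 3·4; 7·3 + 1·4 + 1·4; 3·3 + 1·4 + 4·4) = (58, 29, 29)
w2 = Pw1 = (6·58 + 7·29 + 3·29; 7·58 + 1·29 + 1·29; 3·58 + 1·29 + 4·29) = (638, 464, 319)
w3 = Pw2 = (8033, 5249, 3654)
w4 = Pw3 = (95903, 65134, 43964)
The requested component of w4 is 95903.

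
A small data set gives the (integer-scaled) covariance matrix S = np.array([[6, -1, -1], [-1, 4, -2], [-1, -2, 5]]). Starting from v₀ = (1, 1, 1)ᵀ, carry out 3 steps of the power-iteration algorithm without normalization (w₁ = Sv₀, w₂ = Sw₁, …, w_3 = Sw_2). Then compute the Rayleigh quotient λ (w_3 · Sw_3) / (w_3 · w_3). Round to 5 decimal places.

6.37532

w1 = Sv₀ = (6·1 + (-1)·1 + (-1)·1; (-1)·1 + 4·1 + (-2)·1; (-1)·1 + (-2)·1 + 5·1) = (4, 1, 2)
w2 = Sw1 = (6·4 + (-1)·1 + (-1)·2; (-1)·4 + 4·1 + (-2)·2; (-1)·4 + (-2)·1 + 5·2) = (21, -4, 4)
w3 = Sw2 = (126, -45, 7)
Sw3 = (794, -320, -1)
w3·Sw3 = 126·794 + (-45)·(-320) + 7·(-1) = 114437; w3·w3 = 126·126 + (-45)·(-45) + 7·7 = 17950
λ ≈ 114437/17950 = 6.37532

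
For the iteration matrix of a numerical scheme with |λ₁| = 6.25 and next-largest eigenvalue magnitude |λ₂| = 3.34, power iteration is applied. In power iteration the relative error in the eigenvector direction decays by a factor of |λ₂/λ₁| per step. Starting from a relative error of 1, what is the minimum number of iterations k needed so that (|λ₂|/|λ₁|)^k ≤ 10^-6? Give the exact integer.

|λ₂/λ₁| = 3.34/6.25 = 0.53440
Need k ≥ ln(10^-6) / ln(0.53440) = -13.8155 / -0.6266 ≈ 22.048
Smallest integer k satisfying the bound: 23

23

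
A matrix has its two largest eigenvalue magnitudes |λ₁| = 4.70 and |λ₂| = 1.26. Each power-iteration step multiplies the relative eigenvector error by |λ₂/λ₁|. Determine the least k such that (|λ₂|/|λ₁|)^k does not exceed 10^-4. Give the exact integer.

7

|λ₂/λ₁| = 1.26/4.70 = 0.26809
Need k ≥ ln(10^-4) / ln(0.26809) = -9.2103 / -1.3165 ≈ 6.996
Smallest integer k satisfying the bound: 7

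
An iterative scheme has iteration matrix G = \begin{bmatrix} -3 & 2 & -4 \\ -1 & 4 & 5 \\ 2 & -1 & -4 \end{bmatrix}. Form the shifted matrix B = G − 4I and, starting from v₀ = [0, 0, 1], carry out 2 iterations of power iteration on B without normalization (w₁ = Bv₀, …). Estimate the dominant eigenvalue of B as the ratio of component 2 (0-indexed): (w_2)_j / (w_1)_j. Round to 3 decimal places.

-6.375

B = G − 4I has rows (-7, 2, -4); (-1, 0, 5); (2, -1, -8)
w1 = Bv₀ = (-4, 5, -8)
w2 = Bw1 = (70, -36, 51)
Ratio: 51/-8 = -6.375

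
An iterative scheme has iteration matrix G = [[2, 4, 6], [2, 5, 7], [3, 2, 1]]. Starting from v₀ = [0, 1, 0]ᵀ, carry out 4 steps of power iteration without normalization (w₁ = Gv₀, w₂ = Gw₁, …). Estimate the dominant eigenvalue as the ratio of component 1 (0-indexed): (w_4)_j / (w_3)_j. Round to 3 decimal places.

w1 = Gv₀ = (2·0 + 4·1 + 6·0; 2·0 + 5·1 + 7·0; 3·0 + 2·1 + 1·0) = (4, 5, 2)
w2 = Gw1 = (2·4 + 4·5 + 6·2; 2·4 + 5·5 + 7·2; 3·4 + 2·5 + 1·2) = (40, 47, 24)
w3 = Gw2 = (412, 483, 238)
w4 = Gw3 = (4184, 4905, 2440)
Ratio at component: 4905 / 483 = 10.155

10.155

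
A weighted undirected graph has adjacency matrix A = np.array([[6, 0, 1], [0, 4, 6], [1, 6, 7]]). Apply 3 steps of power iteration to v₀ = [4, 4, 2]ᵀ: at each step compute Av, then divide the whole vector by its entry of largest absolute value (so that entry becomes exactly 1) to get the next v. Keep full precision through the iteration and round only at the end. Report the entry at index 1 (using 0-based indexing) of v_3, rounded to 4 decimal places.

Av0 = (26.00000, 28.00000, 42.00000); divide by 42.00000 → v1 = (0.61905, 0.66667, 1.00000)
Av1 = (4.71429, 8.66667, 11.61905); divide by 11.61905 → v2 = (0.40574, 0.74590, 1.00000)
Av2 = (3.43443, 8.98361, 11.88115); divide by 11.88115 → v3 = (0.28907, 0.75612, 1.00000)
Requested entry of v3: 4384/5798 = 0.7561

0.7561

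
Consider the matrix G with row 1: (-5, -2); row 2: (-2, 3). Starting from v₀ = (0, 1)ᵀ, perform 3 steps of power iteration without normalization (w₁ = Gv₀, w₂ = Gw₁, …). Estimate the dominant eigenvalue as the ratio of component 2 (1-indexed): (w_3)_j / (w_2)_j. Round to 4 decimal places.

w1 = Gv₀ = (-2, 3)
w2 = Gw1 = (4, 13)
w3 = Gw2 = (-46, 31)
Ratio at component: 31 / 13 = 2.3846

2.3846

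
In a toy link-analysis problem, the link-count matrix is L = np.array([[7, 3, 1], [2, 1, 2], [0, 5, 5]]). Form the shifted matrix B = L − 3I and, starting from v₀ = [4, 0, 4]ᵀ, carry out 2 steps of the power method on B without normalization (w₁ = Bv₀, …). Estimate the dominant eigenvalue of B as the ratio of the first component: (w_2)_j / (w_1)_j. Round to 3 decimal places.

6.800

B = L − 3I has rows (4, 3, 1); (2, -2, 2); (0, 5, 2)
w1 = Bv₀ = (20, 16, 8)
w2 = Bw1 = (136, 24, 96)
Ratio: 136/20 = 6.800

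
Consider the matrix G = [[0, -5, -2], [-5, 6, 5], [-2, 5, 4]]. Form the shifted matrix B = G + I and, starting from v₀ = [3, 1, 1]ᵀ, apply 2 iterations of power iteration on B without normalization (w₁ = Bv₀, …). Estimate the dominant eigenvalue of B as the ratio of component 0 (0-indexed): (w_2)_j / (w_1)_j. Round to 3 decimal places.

B = G + I has rows (1, -5, -2); (-5, 7, 5); (-2, 5, 5)
w1 = Bv₀ = (-4, -3, 4)
w2 = Bw1 = (3, 19, 13)
Ratio: 3/-4 = -0.750

-0.750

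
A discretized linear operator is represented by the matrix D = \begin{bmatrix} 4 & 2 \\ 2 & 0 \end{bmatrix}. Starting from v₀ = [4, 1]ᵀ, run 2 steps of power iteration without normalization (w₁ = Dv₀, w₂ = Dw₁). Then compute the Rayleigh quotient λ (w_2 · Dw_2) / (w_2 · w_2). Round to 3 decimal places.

4.828

w1 = Dv₀ = (4·4 + 2·1; 2·4 + 0·1) = (18, 8)
w2 = Dw1 = (4·18 + 2·8; 2·18 + 0·8) = (88, 36)
Dw2 = (424, 176)
w2·Dw2 = 88·424 + 36·176 = 43648; w2·w2 = 88·88 + 36·36 = 9040
λ ≈ 43648/9040 = 4.828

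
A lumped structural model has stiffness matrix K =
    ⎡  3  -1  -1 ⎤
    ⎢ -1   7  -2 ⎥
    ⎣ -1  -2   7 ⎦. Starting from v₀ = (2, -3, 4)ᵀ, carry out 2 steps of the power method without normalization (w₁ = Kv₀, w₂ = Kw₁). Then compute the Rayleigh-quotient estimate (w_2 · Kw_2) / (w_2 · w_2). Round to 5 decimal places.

8.99325

w1 = Kv₀ = (3·2 + (-1)·(-3) + (-1)·4; (-1)·2 + 7·(-3) + (-2)·4; (-1)·2 + (-2)·(-3) + 7·4) = (5, -31, 32)
w2 = Kw1 = (3·5 + (-1)·(-31) + (-1)·32; (-1)·5 + 7·(-31) + (-2)·32; (-1)·5 + (-2)·(-31) + 7·32) = (14, -286, 281)
Kw2 = (47, -2578, 2525)
w2·Kw2 = 14·47 + (-286)·(-2578) + 281·2525 = 1447491; w2·w2 = 14·14 + (-286)·(-286) + 281·281 = 160953
λ ≈ 1447491/160953 = 8.99325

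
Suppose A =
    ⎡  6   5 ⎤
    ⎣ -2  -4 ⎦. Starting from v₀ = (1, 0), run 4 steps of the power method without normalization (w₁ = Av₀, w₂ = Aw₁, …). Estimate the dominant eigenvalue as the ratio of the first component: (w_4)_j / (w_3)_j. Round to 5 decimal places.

4.67647

w1 = Av₀ = (6·1 + 5·0; (-2)·1 + (-4)·0) = (6, -2)
w2 = Aw1 = (6·6 + 5·(-2); (-2)·6 + (-4)·(-2)) = (26, -4)
w3 = Aw2 = (136, -36)
w4 = Aw3 = (636, -128)
Ratio at component: 636 / 136 = 4.67647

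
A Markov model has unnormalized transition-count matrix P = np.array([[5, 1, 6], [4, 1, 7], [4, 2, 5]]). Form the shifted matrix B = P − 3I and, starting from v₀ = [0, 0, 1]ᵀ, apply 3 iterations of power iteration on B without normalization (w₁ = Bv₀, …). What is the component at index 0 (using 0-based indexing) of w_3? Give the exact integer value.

B = P − 3I has rows (2, 1, 6); (4, -2, 7); (4, 2, 2)
w1 = Bv₀ = (6, 7, 2)
w2 = Bw1 = (31, 24, 42)
w3 = Bw2 = (338, 370, 256)
Requested component of w3: 338

338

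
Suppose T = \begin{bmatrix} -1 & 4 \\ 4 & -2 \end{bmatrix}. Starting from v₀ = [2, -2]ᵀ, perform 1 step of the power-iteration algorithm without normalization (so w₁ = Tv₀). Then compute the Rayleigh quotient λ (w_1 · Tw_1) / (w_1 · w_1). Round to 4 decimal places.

w1 = Tv₀ = (-10, 12)
Tw1 = (58, -64)
w1·Tw1 = (-10)·58 + 12·(-64) = -1348; w1·w1 = (-10)·(-10) + 12·12 = 244
λ ≈ -1348/244 = -5.5246

-5.5246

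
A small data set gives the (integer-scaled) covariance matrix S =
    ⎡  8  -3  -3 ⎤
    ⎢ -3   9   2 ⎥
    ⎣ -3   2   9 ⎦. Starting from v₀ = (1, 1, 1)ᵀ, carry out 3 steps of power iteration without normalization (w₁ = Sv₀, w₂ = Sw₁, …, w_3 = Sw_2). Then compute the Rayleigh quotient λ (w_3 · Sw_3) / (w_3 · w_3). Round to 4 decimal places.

13.8530

w1 = Sv₀ = (8·1 + (-3)·1 + (-3)·1; (-3)·1 + 9·1 + 2·1; (-3)·1 + 2·1 + 9·1) = (2, 8, 8)
w2 = Sw1 = (8·2 + (-3)·8 + (-3)·8; (-3)·2 + 9·8 + 2·8; (-3)·2 + 2·8 + 9·8) = (-32, 82, 82)
w3 = Sw2 = (-748, 998, 998)
Sw3 = (-11972, 13222, 13222)
w3·Sw3 = (-748)·(-11972) + 998·13222 + 998·13222 = 35346168; w3·w3 = (-748)·(-748) + 998·998 + 998·998 = 2551512
λ ≈ 35346168/2551512 = 13.8530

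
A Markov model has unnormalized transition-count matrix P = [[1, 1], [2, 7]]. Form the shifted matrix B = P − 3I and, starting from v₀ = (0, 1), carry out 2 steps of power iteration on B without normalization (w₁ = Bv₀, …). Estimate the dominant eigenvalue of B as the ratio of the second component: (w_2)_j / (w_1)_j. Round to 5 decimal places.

4.50000

B = P − 3I has rows (-2, 1); (2, 4)
w1 = Bv₀ = ((-2)·0 + 1·1; 2·0 + 4·1) = (1, 4)
w2 = Bw1 = ((-2)·1 + 1·4; 2·1 + 4·4) = (2, 18)
Ratio: 18/4 = 4.50000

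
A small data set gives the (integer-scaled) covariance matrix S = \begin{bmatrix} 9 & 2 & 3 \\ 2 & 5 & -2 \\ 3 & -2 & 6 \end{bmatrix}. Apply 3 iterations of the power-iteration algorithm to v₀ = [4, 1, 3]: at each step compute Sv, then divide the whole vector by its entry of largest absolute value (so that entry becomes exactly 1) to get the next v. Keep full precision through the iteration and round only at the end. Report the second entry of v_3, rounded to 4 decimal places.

0.1428

Sv0 = (47.00000, 7.00000, 28.00000); divide by 47.00000 → v1 = (1.00000, 0.14894, 0.59574)
Sv1 = (11.08511, 1.55319, 6.27660); divide by 11.08511 → v2 = (1.00000, 0.14012, 0.56622)
Sv2 = (10.97889, 1.56814, 6.11708); divide by 10.97889 → v3 = (1.00000, 0.14283, 0.55717)
Requested entry of v3: 817/5720 = 0.1428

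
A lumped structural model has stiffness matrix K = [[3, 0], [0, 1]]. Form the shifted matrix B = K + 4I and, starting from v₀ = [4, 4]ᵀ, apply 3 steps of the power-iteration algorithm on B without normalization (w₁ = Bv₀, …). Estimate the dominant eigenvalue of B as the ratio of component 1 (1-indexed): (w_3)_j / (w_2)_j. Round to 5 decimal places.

μ ≈ 7.00000

B = K + 4I has rows (7, 0); (0, 5)
w1 = Bv₀ = (7·4 + 0·4; 0·4 + 5·4) = (28, 20)
w2 = Bw1 = (7·28 + 0·20; 0·28 + 5·20) = (196, 100)
w3 = Bw2 = (1372, 500)
Ratio: 1372/196 = 7.00000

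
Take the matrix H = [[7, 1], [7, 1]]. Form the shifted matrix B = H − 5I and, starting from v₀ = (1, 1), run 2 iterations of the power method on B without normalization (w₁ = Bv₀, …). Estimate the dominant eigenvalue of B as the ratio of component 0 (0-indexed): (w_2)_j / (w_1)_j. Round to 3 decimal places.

3.000

B = H − 5I has rows (2, 1); (7, -4)
w1 = Bv₀ = (3, 3)
w2 = Bw1 = (9, 9)
Ratio: 9/3 = 3.000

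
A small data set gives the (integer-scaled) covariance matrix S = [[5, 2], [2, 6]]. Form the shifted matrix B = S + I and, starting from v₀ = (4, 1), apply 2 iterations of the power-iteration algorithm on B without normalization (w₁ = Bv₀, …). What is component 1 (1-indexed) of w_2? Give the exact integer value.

186

B = S + I has rows (6, 2); (2, 7)
w1 = Bv₀ = (6·4 + 2·1; 2·4 + 7·1) = (26, 15)
w2 = Bw1 = (6·26 + 2·15; 2·26 + 7·15) = (186, 157)
Requested component of w2: 186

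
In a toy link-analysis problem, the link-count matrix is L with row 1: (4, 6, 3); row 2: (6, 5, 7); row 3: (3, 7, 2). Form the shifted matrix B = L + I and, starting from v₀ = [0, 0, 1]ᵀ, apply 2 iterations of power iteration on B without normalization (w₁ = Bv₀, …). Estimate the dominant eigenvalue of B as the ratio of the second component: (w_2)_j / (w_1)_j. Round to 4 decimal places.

B = L + I has rows (5, 6, 3); (6, 6, 7); (3, 7, 3)
w1 = Bv₀ = (3, 7, 3)
w2 = Bw1 = (66, 81, 67)
Ratio: 81/7 = 11.5714

μ ≈ 11.5714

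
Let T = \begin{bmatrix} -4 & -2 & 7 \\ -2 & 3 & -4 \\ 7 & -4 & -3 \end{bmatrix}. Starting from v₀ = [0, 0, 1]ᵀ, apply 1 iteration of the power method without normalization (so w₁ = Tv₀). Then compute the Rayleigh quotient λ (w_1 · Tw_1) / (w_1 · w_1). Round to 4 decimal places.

λ ≈ -6.1216

w1 = Tv₀ = ((-4)·0 + (-2)·0 + 7·1; (-2)·0 + 3·0 + (-4)·1; 7·0 + (-4)·0 + (-3)·1) = (7, -4, -3)
Tw1 = (-41, -14, 74)
w1·Tw1 = 7·(-41) + (-4)·(-14) + (-3)·74 = -453; w1·w1 = 7·7 + (-4)·(-4) + (-3)·(-3) = 74
λ ≈ -453/74 = -6.1216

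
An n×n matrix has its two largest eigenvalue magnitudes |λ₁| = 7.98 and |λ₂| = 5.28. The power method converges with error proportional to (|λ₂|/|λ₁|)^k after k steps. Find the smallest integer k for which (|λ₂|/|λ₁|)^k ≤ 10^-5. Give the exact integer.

|λ₂/λ₁| = 5.28/7.98 = 0.66165
Need k ≥ ln(10^-5) / ln(0.66165) = -11.5129 / -0.4130 ≈ 27.876
Smallest integer k satisfying the bound: 28

28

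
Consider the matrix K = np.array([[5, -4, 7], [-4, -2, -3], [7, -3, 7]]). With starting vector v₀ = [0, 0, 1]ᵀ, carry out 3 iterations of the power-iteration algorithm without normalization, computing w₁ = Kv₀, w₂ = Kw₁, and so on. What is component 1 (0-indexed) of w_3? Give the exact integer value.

-619

w1 = Kv₀ = (5·0 + (-4)·0 + 7·1; (-4)·0 + (-2)·0 + (-3)·1; 7·0 + (-3)·0 + 7·1) = (7, -3, 7)
w2 = Kw1 = (5·7 + (-4)·(-3) + 7·7; (-4)·7 + (-2)·(-3) + (-3)·7; 7·7 + (-3)·(-3) + 7·7) = (96, -43, 107)
w3 = Kw2 = (1401, -619, 1550)
The requested component of w3 is -619.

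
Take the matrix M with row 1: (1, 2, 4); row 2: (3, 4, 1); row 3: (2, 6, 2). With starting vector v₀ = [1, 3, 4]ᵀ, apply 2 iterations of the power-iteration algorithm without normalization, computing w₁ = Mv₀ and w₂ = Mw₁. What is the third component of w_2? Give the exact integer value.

w1 = Mv₀ = (1·1 + 2·3 + 4·4; 3·1 + 4·3 + 1·4; 2·1 + 6·3 + 2·4) = (23, 19, 28)
w2 = Mw1 = (1·23 + 2·19 + 4·28; 3·23 + 4·19 + 1·28; 2·23 + 6·19 + 2·28) = (173, 173, 216)
The requested component of w2 is 216.

216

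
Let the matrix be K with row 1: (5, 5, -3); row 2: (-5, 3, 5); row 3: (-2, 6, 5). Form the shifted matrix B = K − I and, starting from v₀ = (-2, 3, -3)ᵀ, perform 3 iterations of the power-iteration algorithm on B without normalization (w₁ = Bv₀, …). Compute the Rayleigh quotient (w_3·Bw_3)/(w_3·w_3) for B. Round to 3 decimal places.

8.143

B = K − I has rows (4, 5, -3); (-5, 2, 5); (-2, 6, 4)
w1 = Bv₀ = (4·(-2) + 5·3 + (-3)·(-3); (-5)·(-2) + 2·3 + 5·(-3); (-2)·(-2) + 6·3 + 4·(-3)) = (16, 1, 10)
w2 = Bw1 = (4·16 + 5·1 + (-3)·10; (-5)·16 + 2·1 + 5·10; (-2)·16 + 6·1 + 4·10) = (39, -28, 14)
w3 = Bw2 = (-26, -181, -190)
Bw3 = (-439, -1182, -1794)
w3·Bw3 = 566216; w3·w3 = 69537; μ ≈ 566216/69537 = 8.143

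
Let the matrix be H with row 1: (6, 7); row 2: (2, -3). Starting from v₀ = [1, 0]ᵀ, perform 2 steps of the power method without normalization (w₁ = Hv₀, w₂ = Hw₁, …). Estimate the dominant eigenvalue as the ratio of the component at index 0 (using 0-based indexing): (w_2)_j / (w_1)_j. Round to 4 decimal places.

8.3333

w1 = Hv₀ = (6·1 + 7·0; 2·1 + (-3)·0) = (6, 2)
w2 = Hw1 = (6·6 + 7·2; 2·6 + (-3)·2) = (50, 6)
Ratio at component: 50 / 6 = 8.3333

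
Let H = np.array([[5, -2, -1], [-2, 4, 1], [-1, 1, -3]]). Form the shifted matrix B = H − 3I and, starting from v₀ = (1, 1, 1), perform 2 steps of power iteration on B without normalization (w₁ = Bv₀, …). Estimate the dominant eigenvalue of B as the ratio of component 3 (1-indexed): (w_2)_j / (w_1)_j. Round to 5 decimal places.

B = H − 3I has rows (2, -2, -1); (-2, 1, 1); (-1, 1, -6)
w1 = Bv₀ = (2·1 + (-2)·1 + (-1)·1; (-2)·1 + 1·1 + 1·1; (-1)·1 + 1·1 + (-6)·1) = (-1, 0, -6)
w2 = Bw1 = (2·(-1) + (-2)·0 + (-1)·(-6); (-2)·(-1) + 1·0 + 1·(-6); (-1)·(-1) + 1·0 + (-6)·(-6)) = (4, -4, 37)
Ratio: 37/-6 = -6.16667

μ ≈ -6.16667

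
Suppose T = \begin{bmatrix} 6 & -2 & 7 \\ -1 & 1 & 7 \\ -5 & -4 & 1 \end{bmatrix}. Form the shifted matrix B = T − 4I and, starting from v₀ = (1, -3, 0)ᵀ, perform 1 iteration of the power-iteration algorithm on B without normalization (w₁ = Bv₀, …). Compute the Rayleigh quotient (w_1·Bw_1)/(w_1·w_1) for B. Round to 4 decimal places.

μ ≈ -0.6949

B = T − 4I has rows (2, -2, 7); (-1, -3, 7); (-5, -4, -3)
w1 = Bv₀ = (8, 8, 7)
Bw1 = (49, 17, -93)
w1·Bw1 = -123; w1·w1 = 177; μ ≈ -123/177 = -0.6949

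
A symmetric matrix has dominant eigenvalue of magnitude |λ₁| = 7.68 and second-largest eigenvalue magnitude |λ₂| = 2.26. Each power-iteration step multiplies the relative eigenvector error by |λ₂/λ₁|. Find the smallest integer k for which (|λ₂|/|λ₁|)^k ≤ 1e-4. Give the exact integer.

8

|λ₂/λ₁| = 2.26/7.68 = 0.29427
Need k ≥ ln(1e-4) / ln(0.29427) = -9.2103 / -1.2233 ≈ 7.529
Smallest integer k satisfying the bound: 8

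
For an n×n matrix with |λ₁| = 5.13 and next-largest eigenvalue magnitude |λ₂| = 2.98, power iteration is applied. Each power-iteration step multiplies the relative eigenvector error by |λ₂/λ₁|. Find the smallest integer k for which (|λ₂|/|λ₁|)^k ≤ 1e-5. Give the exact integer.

22

|λ₂/λ₁| = 2.98/5.13 = 0.58090
Need k ≥ ln(1e-5) / ln(0.58090) = -11.5129 / -0.5432 ≈ 21.195
Smallest integer k satisfying the bound: 22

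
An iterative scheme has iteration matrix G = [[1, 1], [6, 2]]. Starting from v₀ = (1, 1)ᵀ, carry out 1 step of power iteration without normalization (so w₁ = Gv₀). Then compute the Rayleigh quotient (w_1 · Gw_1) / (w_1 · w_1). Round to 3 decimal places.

3.588

w1 = Gv₀ = (1·1 + 1·1; 6·1 + 2·1) = (2, 8)
Gw1 = (10, 28)
w1·Gw1 = 2·10 + 8·28 = 244; w1·w1 = 2·2 + 8·8 = 68
λ ≈ 244/68 = 3.588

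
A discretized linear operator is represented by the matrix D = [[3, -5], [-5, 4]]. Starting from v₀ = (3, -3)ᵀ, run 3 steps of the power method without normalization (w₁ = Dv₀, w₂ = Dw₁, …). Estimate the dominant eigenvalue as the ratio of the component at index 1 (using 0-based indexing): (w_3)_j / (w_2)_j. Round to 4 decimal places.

w1 = Dv₀ = (3·3 + (-5)·(-3); (-5)·3 + 4·(-3)) = (24, -27)
w2 = Dw1 = (3·24 + (-5)·(-27); (-5)·24 + 4·(-27)) = (207, -228)
w3 = Dw2 = (1761, -1947)
Ratio at component: -1947 / -228 = 8.5395

8.5395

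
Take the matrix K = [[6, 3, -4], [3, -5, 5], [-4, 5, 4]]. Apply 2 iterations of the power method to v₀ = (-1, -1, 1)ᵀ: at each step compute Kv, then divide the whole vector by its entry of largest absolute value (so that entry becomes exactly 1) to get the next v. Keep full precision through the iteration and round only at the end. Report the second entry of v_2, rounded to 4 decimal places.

-0.5960

Kv0 = (-13.00000, 7.00000, 3.00000); divide by -13.00000 → v1 = (1.00000, -0.53846, -0.23077)
Kv1 = (5.30769, 4.53846, -7.61538); divide by -7.61538 → v2 = (-0.69697, -0.59596, 1.00000)
Requested entry of v2: -59/99 = -0.5960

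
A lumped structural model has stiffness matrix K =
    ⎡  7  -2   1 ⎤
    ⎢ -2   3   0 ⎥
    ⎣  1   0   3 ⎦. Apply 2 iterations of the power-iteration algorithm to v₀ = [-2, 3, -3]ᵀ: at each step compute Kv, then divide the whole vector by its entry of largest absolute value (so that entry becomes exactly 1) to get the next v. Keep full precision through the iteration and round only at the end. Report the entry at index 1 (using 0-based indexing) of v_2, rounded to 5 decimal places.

Kv0 = (-23.000000, 13.000000, -11.000000); divide by -23.000000 → v1 = (1.000000, -0.565217, 0.478261)
Kv1 = (8.608696, -3.695652, 2.434783); divide by 8.608696 → v2 = (1.000000, -0.429293, 0.282828)
Requested entry of v2: 85/-198 = -0.42929

-0.42929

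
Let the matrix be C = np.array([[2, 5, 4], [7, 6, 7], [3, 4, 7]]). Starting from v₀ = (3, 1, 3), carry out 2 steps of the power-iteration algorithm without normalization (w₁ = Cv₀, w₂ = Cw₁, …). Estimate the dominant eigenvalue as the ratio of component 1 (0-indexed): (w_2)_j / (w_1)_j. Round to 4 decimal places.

w1 = Cv₀ = (2·3 + 5·1 + 4·3; 7·3 + 6·1 + 7·3; 3·3 + 4·1 + 7·3) = (23, 48, 34)
w2 = Cw1 = (2·23 + 5·48 + 4·34; 7·23 + 6·48 + 7·34; 3·23 + 4·48 + 7·34) = (422, 687, 499)
Ratio at component: 687 / 48 = 14.3125

14.3125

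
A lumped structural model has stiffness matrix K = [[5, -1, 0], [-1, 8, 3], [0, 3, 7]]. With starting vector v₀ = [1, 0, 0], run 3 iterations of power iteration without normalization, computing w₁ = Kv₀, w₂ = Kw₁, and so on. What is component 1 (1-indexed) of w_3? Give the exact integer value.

w1 = Kv₀ = (5·1 + (-1)·0 + 0·0; (-1)·1 + 8·0 + 3·0; 0·1 + 3·0 + 7·0) = (5, -1, 0)
w2 = Kw1 = (5·5 + (-1)·(-1) + 0·0; (-1)·5 + 8·(-1) + 3·0; 0·5 + 3·(-1) + 7·0) = (26, -13, -3)
w3 = Kw2 = (143, -139, -60)
The requested component of w3 is 143.

143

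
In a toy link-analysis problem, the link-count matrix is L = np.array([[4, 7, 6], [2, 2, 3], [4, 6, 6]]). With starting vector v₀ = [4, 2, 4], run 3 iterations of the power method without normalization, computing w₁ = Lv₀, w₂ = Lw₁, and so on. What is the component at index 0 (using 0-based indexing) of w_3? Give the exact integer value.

9000

w1 = Lv₀ = (4·4 + 7·2 + 6·4; 2·4 + 2·2 + 3·4; 4·4 + 6·2 + 6·4) = (54, 24, 52)
w2 = Lw1 = (4·54 + 7·24 + 6·52; 2·54 + 2·24 + 3·52; 4·54 + 6·24 + 6·52) = (696, 312, 672)
w3 = Lw2 = (9000, 4032, 8688)
The requested component of w3 is 9000.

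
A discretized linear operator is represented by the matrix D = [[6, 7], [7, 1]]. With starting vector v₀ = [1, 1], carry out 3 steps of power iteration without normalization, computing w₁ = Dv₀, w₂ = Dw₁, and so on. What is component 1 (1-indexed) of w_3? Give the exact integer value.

w1 = Dv₀ = (6·1 + 7·1; 7·1 + 1·1) = (13, 8)
w2 = Dw1 = (6·13 + 7·8; 7·13 + 1·8) = (134, 99)
w3 = Dw2 = (1497, 1037)
The requested component of w3 is 1497.

1497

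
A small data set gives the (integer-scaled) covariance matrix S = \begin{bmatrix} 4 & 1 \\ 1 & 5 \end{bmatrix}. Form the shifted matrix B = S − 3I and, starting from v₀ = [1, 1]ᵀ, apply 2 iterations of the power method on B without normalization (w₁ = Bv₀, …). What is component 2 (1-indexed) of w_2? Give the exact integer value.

8

B = S − 3I has rows (1, 1); (1, 2)
w1 = Bv₀ = (1·1 + 1·1; 1·1 + 2·1) = (2, 3)
w2 = Bw1 = (1·2 + 1·3; 1·2 + 2·3) = (5, 8)
Requested component of w2: 8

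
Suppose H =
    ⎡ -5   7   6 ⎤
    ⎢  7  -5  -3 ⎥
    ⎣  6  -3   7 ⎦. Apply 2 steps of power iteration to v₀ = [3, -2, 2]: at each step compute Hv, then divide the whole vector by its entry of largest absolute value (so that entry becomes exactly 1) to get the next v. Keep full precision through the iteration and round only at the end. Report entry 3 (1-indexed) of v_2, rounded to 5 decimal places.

0.18238

Hv0 = (-17.000000, 25.000000, 38.000000); divide by 38.000000 → v1 = (-0.447368, 0.657895, 1.000000)
Hv1 = (12.842105, -9.421053, 2.342105); divide by 12.842105 → v2 = (1.000000, -0.733607, 0.182377)
Requested entry of v2: 89/488 = 0.18238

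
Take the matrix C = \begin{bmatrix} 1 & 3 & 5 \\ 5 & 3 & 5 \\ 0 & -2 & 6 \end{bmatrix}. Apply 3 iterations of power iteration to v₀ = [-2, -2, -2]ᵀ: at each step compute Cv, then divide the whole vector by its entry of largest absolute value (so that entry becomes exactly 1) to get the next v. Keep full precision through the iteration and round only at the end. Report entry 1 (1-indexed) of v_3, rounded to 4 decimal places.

Cv0 = (-18.00000, -26.00000, -8.00000); divide by -26.00000 → v1 = (0.69231, 1.00000, 0.30769)
Cv1 = (5.23077, 8.00000, -0.15385); divide by 8.00000 → v2 = (0.65385, 1.00000, -0.01923)
Cv2 = (3.55769, 6.17308, -2.11538); divide by 6.17308 → v3 = (0.57632, 1.00000, -0.34268)
Requested entry of v3: -740/-1284 = 0.5763

0.5763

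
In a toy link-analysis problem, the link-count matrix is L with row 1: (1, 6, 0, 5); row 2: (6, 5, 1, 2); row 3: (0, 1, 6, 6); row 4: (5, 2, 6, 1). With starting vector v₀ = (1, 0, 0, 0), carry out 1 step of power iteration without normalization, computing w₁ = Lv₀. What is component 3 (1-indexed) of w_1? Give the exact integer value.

w1 = Lv₀ = (1·1 + 6·0 + 0·0 + 5·0; 6·1 + 5·0 + 1·0 + 2·0; 0·1 + 1·0 + 6·0 + 6·0; 5·1 + 2·0 + 6·0 + 1·0) = (1, 6, 0, 5)
The requested component of w1 is 0.

0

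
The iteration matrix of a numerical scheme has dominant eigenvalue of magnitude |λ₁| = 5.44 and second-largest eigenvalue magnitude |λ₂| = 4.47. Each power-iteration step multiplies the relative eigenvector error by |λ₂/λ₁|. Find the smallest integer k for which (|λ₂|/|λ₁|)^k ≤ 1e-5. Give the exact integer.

|λ₂/λ₁| = 4.47/5.44 = 0.82169
Need k ≥ ln(1e-5) / ln(0.82169) = -11.5129 / -0.1964 ≈ 58.623
Smallest integer k satisfying the bound: 59

59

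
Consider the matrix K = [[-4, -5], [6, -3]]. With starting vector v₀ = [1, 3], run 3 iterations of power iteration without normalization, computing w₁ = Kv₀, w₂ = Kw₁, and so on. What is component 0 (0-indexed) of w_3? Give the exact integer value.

w1 = Kv₀ = ((-4)·1 + (-5)·3; 6·1 + (-3)·3) = (-19, -3)
w2 = Kw1 = ((-4)·(-19) + (-5)·(-3); 6·(-19) + (-3)·(-3)) = (91, -105)
w3 = Kw2 = (161, 861)
The requested component of w3 is 161.

161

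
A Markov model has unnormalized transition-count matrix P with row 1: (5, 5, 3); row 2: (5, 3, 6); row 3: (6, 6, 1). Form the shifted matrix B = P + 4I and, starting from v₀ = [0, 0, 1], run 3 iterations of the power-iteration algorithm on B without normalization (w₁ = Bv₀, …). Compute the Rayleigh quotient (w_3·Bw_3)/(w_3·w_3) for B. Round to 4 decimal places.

B = P + 4I has rows (9, 5, 3); (5, 7, 6); (6, 6, 5)
w1 = Bv₀ = (9·0 + 5·0 + 3·1; 5·0 + 7·0 + 6·1; 6·0 + 6·0 + 5·1) = (3, 6, 5)
w2 = Bw1 = (9·3 + 5·6 + 3·5; 5·3 + 7·6 + 6·5; 6·3 + 6·6 + 5·5) = (72, 87, 79)
w3 = Bw2 = (1320, 1443, 1349)
Bw3 = (23142, 24795, 23323)
w3·Bw3 = 97789352; w3·w3 = 5644450; μ ≈ 97789352/5644450 = 17.3249

μ ≈ 17.3249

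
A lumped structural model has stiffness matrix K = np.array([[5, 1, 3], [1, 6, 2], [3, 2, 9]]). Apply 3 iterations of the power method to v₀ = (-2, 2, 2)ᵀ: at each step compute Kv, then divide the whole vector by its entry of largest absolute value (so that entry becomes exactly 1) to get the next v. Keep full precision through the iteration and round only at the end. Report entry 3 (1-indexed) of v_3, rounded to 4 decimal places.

Kv0 = (-2.00000, 14.00000, 16.00000); divide by 16.00000 → v1 = (-0.12500, 0.87500, 1.00000)
Kv1 = (3.25000, 7.12500, 10.37500); divide by 10.37500 → v2 = (0.31325, 0.68675, 1.00000)
Kv2 = (5.25301, 6.43373, 11.31325); divide by 11.31325 → v3 = (0.46432, 0.56869, 1.00000)
Requested entry of v3: 1878/1878 = 1.0000

1.0000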